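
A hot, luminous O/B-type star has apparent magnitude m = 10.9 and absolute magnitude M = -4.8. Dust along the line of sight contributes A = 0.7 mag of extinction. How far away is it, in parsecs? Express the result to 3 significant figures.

d ≈ 10000 pc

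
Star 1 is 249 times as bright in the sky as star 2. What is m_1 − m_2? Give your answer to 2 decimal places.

m_1 − m_2 ≈ -5.99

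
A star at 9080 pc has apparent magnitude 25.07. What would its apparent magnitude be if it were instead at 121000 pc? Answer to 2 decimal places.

m ≈ 30.69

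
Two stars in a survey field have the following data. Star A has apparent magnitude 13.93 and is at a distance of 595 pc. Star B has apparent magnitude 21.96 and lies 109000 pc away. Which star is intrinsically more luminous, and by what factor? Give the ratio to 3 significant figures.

Star A: M = m − 5 log₁₀ d + 5 = 13.93 − 5·2.7745 + 5 = 5.057
Star B: M = m − 5 log₁₀ d + 5 = 21.96 − 5·5.0374 + 5 = 1.773
ΔM = M_A − M_B = 5.057 − (1.773) = 3.285; smaller M is more luminous → Star B.
L ratio = 10^(0.4 |ΔM|) = 10^1.314 = 20.60

Star B is more luminous, by a factor of 20.6.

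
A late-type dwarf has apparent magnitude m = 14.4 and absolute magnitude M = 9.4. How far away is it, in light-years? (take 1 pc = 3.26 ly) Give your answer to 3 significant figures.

d ≈ 326 ly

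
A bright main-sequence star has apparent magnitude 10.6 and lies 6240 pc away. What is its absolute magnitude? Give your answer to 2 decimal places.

5 log₁₀(d/10 pc) = 5 log₁₀(6240) − 5 = 13.976
M = m − 5 log₁₀(d/10) = 10.6 − 13.976 = -3.376

M ≈ -3.38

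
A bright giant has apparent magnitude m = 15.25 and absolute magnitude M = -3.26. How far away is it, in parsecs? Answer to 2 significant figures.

μ = m − M = 18.510
m − M = 5 log₁₀ d − 5
log₁₀ d = (m − M)/5 + 1 = 4.7020
d = 10^4.7020 = 50350 pc

d ≈ 50000 pc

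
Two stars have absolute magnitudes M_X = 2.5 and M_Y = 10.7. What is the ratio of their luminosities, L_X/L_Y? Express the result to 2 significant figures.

ΔM = M_X − M_Y = -8.2
L_X/L_Y = 10^(−0.4 ΔM) = 10^3.280 = 1905

L_X/L_Y ≈ 1900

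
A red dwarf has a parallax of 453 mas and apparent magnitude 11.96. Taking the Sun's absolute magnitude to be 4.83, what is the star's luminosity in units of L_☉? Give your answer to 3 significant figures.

L/L_☉ ≈ 6.85×10^-5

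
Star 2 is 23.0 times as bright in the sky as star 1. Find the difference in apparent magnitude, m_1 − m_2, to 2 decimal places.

m_1 − m_2 ≈ 3.40

Pogson: Δm = −2.5 log₁₀(ratio) = −2.5 log₁₀(23.0) = −2.5 × 1.3617 = -3.404
Star 2 is brighter so has the smaller magnitude: m_1 − m_2 is positive.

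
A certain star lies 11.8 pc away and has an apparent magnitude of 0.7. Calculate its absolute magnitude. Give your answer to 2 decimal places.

5 log₁₀(d/10 pc) = 5 log₁₀(11.80) − 5 = 0.359
M = m − 5 log₁₀(d/10) = 0.7 − 0.359 = 0.341

M ≈ 0.34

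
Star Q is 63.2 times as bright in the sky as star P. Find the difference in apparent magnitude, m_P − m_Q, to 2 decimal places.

Pogson: Δm = −2.5 log₁₀(ratio) = −2.5 log₁₀(63.2) = −2.5 × 1.8007 = -4.502
Star Q is brighter so has the smaller magnitude: m_P − m_Q is positive.

m_P − m_Q ≈ 4.50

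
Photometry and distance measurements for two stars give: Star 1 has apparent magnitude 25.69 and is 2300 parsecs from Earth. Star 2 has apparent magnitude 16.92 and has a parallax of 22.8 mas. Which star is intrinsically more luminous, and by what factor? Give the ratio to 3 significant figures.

Star 2 is more luminous, by a factor of 1.17.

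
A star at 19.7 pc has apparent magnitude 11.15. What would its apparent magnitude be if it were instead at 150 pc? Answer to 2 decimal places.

Flux ∝ 1/d², so Δm = 5 log₁₀(d₂/d₁) = 5 log₁₀(150/19.7) = 4.408
m₂ = m₁ + Δm = 11.15 + (4.408) = 15.558

m ≈ 15.56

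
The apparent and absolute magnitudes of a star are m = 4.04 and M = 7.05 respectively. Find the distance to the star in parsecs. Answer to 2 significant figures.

μ = m − M = -3.010
m − M = 5 log₁₀ d − 5
log₁₀ d = (m − M)/5 + 1 = 0.3980
d = 10^0.3980 = 2.500 pc

d ≈ 2.5 pc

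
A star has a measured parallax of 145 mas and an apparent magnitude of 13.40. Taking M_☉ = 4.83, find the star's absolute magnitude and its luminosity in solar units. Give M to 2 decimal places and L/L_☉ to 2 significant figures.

M ≈ 14.21; L/L_☉ ≈ 1.8×10^-4

d = 1/p = 1000/145 mas = 6.897 pc
M = m − 5 log₁₀ d + 5 = 13.40 − 5·0.8386 + 5 = 14.207
M − M_☉ = 14.207 − 4.83 = 9.377
L/L_☉ = 10^(−0.4 × 9.377) = 1.775×10^-4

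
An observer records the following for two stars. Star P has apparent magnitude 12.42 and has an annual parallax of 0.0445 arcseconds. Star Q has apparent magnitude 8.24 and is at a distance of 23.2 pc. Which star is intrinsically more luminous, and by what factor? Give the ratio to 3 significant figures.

Star Q is more luminous, by a factor of 50.1.

Star P: d = 1/p = 1/0.0445″ = 22.47 pc
Star P: M = m − 5 log₁₀ d + 5 = 12.42 − 5·1.3516 + 5 = 10.662
Star Q: M = m − 5 log₁₀ d + 5 = 8.24 − 5·1.3655 + 5 = 6.413
ΔM = M_P − M_Q = 10.662 − (6.413) = 4.249; smaller M is more luminous → Star Q.
L ratio = 10^(0.4 |ΔM|) = 10^1.700 = 50.08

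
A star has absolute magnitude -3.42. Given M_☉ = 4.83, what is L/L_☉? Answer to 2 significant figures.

L/L_☉ ≈ 2000

M − M_☉ = -3.42 − 4.83 = -8.250
L/L_☉ = 10^(−0.4 (M − M_☉)) = 10^3.300 = 1995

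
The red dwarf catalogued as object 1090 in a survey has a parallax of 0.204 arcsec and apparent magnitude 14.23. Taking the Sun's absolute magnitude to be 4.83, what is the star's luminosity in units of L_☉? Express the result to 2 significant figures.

L/L_☉ ≈ 4.2×10^-5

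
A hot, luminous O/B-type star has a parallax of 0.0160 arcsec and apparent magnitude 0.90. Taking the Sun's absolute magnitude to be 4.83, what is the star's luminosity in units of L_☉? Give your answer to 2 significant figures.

d = 1/p = 1/0.0160″ = 62.50 pc
M = m − 5 log₁₀ d + 5 = 0.90 − 5·1.7959 + 5 = -3.079
M − M_☉ = -3.079 − 4.83 = -7.909
L/L_☉ = 10^(−0.4 × -7.909) = 1458

L/L_☉ ≈ 1500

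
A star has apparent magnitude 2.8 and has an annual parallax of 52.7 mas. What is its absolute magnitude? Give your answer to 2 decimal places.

p = 52.7 mas = 0.0527″ → d = 1/p = 18.98 pc
5 log₁₀(d/10 pc) = 5 log₁₀(18.98) − 5 = 1.391
M = m − 5 log₁₀(d/10) = 2.8 − 1.391 = 1.409

M ≈ 1.41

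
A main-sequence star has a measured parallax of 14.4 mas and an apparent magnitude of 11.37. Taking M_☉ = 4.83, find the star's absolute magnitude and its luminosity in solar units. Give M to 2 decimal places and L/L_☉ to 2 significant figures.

M ≈ 7.16; L/L_☉ ≈ 0.12

d = 1/p = 1000/14.4 mas = 69.44 pc
M = m − 5 log₁₀ d + 5 = 11.37 − 5·1.8416 + 5 = 7.162
M − M_☉ = 7.162 − 4.83 = 2.332
L/L_☉ = 10^(−0.4 × 2.332) = 0.1168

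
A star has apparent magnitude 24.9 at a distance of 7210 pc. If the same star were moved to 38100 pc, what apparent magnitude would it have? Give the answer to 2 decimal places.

m ≈ 28.51

Flux ∝ 1/d², so Δm = 5 log₁₀(d₂/d₁) = 5 log₁₀(38100/7210) = 3.615
m₂ = m₁ + Δm = 24.9 + (3.615) = 28.515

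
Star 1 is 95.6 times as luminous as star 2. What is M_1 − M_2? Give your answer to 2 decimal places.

Pogson: ΔM = −2.5 log₁₀(ratio) = −2.5 log₁₀(95.6) = −2.5 × 1.9805 = -4.951
Star 1 is brighter, so it has the smaller magnitude: the difference is negative.

M_1 − M_2 ≈ -4.95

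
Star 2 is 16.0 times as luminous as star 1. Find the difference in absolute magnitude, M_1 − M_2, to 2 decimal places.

M_1 − M_2 ≈ 3.01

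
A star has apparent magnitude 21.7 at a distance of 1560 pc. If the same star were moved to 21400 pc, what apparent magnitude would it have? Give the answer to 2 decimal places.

m ≈ 27.39

Flux ∝ 1/d², so Δm = 5 log₁₀(d₂/d₁) = 5 log₁₀(21400/1560) = 5.686
m₂ = m₁ + Δm = 21.7 + (5.686) = 27.386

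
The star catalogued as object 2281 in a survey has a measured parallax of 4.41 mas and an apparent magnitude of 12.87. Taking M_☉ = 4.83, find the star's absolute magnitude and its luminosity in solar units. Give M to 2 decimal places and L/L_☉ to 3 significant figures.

M ≈ 6.09; L/L_☉ ≈ 0.313

d = 1/p = 1000/4.41 mas = 226.8 pc
M = m − 5 log₁₀ d + 5 = 12.87 − 5·2.3556 + 5 = 6.092
M − M_☉ = 6.092 − 4.83 = 1.262
L/L_☉ = 10^(−0.4 × 1.262) = 0.3127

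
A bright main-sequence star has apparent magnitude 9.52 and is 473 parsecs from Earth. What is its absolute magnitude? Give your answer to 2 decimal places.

5 log₁₀(d/10 pc) = 5 log₁₀(473.0) − 5 = 8.374
M = m − 5 log₁₀(d/10) = 9.52 − 8.374 = 1.146

M ≈ 1.15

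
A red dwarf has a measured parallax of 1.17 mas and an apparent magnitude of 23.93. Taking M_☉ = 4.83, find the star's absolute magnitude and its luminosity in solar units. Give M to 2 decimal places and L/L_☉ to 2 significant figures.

d = 1/p = 1000/1.17 mas = 854.7 pc
M = m − 5 log₁₀ d + 5 = 23.93 − 5·2.9318 + 5 = 14.271
M − M_☉ = 14.271 − 4.83 = 9.441
L/L_☉ = 10^(−0.4 × 9.441) = 1.674×10^-4

M ≈ 14.27; L/L_☉ ≈ 1.7×10^-4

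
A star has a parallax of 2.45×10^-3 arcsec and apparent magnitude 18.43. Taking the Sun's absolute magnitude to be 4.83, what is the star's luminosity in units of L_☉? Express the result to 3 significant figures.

d = 1/p = 1/2.45×10^-3″ = 408.2 pc
M = m − 5 log₁₀ d + 5 = 18.43 − 5·2.6108 + 5 = 10.376
M − M_☉ = 10.376 − 4.83 = 5.546
L/L_☉ = 10^(−0.4 × 5.546) = 6.049×10^-3

L/L_☉ ≈ 6.05×10^-3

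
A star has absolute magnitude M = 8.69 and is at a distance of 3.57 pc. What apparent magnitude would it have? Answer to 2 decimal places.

m = M + 5 log₁₀ d − 5 = 8.69 + 5·0.5527 − 5 = 6.453

m ≈ 6.45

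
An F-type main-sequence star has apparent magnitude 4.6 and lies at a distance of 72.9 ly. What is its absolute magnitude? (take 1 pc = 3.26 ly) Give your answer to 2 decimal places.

M ≈ 2.85

d = 72.9 ly / 3.26 = 22.36 pc
5 log₁₀(d/10 pc) = 5 log₁₀(22.36) − 5 = 1.748
M = m − 5 log₁₀(d/10) = 4.6 − 1.748 = 2.852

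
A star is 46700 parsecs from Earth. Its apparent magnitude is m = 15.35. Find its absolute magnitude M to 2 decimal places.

5 log₁₀(d/10 pc) = 5 log₁₀(46700) − 5 = 18.347
M = m − 5 log₁₀(d/10) = 15.35 − 18.347 = -2.997

M ≈ -3.00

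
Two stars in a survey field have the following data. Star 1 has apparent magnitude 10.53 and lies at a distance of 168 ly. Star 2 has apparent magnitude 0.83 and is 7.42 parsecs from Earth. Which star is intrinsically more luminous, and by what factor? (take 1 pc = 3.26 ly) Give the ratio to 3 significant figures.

Star 1: d = 168 ly / 3.26 = 51.53 pc
Star 1: M = m − 5 log₁₀ d + 5 = 10.53 − 5·1.7121 + 5 = 6.970
Star 2: M = m − 5 log₁₀ d + 5 = 0.83 − 5·0.8704 + 5 = 1.478
ΔM = M_1 − M_2 = 6.970 − (1.478) = 5.492; smaller M is more luminous → Star 2.
L ratio = 10^(0.4 |ΔM|) = 10^2.197 = 157.3

Star 2 is more luminous, by a factor of 157.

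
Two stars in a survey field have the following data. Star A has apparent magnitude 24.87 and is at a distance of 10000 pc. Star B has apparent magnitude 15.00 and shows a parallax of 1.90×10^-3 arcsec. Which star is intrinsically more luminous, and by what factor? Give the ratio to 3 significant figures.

Star A: M = m − 5 log₁₀ d + 5 = 24.87 − 5·4.0000 + 5 = 9.870
Star B: d = 1/p = 1/1.90×10^-3″ = 526.3 pc
Star B: M = m − 5 log₁₀ d + 5 = 15.00 − 5·2.7212 + 5 = 6.394
ΔM = M_A − M_B = 9.870 − (6.394) = 3.476; smaller M is more luminous → Star B.
L ratio = 10^(0.4 |ΔM|) = 10^1.390 = 24.57

Star B is more luminous, by a factor of 24.6.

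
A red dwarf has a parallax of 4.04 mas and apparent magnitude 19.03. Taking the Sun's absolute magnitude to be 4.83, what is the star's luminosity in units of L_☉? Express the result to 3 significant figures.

L/L_☉ ≈ 1.28×10^-3

d = 1/p = 1000/4.04 mas = 247.5 pc
M = m − 5 log₁₀ d + 5 = 19.03 − 5·2.3936 + 5 = 12.062
M − M_☉ = 12.062 − 4.83 = 7.232
L/L_☉ = 10^(−0.4 × 7.232) = 1.280×10^-3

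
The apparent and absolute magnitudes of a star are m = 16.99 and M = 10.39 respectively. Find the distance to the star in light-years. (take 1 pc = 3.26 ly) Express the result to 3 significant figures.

Distance modulus: m − M = 16.99 − (10.39) = 6.600
m − M = 5 log₁₀ d − 5
log₁₀ d = (m − M)/5 + 1 = 2.3200
d = 10^2.3200 = 208.9 pc
= 681.1 ly

d ≈ 681 ly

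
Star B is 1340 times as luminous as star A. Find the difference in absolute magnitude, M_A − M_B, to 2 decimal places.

Pogson: ΔM = −2.5 log₁₀(ratio) = −2.5 log₁₀(1340) = −2.5 × 3.1271 = -7.818
Star B is brighter so has the smaller magnitude: M_A − M_B is positive.

M_A − M_B ≈ 7.82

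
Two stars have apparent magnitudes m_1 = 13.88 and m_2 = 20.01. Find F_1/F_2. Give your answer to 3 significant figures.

Δm = 13.88 − (20.01) = -6.13
Flux ratio = 10^(−0.4 Δm) = 10^(−0.4 × -6.13) = 10^2.452 = 283.1

F_1/F_2 ≈ 283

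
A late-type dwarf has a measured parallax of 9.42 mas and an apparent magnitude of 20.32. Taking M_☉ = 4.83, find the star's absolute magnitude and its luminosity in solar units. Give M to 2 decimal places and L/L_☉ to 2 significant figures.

M ≈ 15.19; L/L_☉ ≈ 7.2×10^-5

d = 1/p = 1000/9.42 mas = 106.2 pc
M = m − 5 log₁₀ d + 5 = 20.32 − 5·2.0259 + 5 = 15.190
M − M_☉ = 15.190 − 4.83 = 10.360
L/L_☉ = 10^(−0.4 × 10.360) = 7.176×10^-5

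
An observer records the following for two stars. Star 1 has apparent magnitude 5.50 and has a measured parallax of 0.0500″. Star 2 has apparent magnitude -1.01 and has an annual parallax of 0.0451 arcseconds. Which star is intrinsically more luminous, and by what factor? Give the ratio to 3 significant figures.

Star 2 is more luminous, by a factor of 494.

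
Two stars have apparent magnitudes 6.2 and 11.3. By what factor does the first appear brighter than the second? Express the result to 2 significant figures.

Δm = 6.2 − (11.3) = -5.1
Flux ratio = 10^(−0.4 Δm) = 10^(−0.4 × -5.1) = 10^2.040 = 109.6

110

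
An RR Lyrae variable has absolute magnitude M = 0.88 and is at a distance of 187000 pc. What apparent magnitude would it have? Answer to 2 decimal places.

m = M + 5 log₁₀ d − 5 = 0.88 + 5·5.2718 − 5 = 22.239

m ≈ 22.24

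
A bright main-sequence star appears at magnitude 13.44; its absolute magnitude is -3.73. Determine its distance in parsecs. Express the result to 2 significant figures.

d ≈ 27000 pc

μ = m − M = 17.170
m − M = 5 log₁₀ d − 5
log₁₀ d = (m − M)/5 + 1 = 4.4340
d = 10^4.4340 = 27160 pc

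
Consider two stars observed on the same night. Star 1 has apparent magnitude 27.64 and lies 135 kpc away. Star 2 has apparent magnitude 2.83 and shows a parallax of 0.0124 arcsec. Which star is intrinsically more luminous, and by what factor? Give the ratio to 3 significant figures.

Star 1: d = 135 kpc = 135000 pc
Star 1: M = m − 5 log₁₀ d + 5 = 27.64 − 5·5.1303 + 5 = 6.988
Star 2: d = 1/p = 1/0.0124″ = 80.65 pc
Star 2: M = m − 5 log₁₀ d + 5 = 2.83 − 5·1.9066 + 5 = -1.703
ΔM = M_1 − M_2 = 6.988 − (-1.703) = 8.691; smaller M is more luminous → Star 2.
L ratio = 10^(0.4 |ΔM|) = 10^3.476 = 2996

Star 2 is more luminous, by a factor of 3000.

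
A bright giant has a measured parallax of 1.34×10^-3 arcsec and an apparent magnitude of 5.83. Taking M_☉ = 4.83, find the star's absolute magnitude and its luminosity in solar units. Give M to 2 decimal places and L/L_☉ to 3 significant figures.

M ≈ -3.53; L/L_☉ ≈ 2220

d = 1/p = 1/1.34×10^-3″ = 746.3 pc
M = m − 5 log₁₀ d + 5 = 5.83 − 5·2.8729 + 5 = -3.534
M − M_☉ = -3.534 − 4.83 = -8.364
L/L_☉ = 10^(−0.4 × -8.364) = 2217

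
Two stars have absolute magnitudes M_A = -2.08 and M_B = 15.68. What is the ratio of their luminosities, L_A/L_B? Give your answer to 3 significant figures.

L_A/L_B ≈ 1.27×10^7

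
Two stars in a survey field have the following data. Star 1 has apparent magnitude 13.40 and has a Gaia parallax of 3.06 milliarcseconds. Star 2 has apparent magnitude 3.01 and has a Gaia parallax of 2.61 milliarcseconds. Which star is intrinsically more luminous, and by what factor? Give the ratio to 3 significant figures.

Star 1: p = 3.06 mas = 3.06×10^-3″ → d = 1/p = 326.8 pc
Star 1: M = m − 5 log₁₀ d + 5 = 13.40 − 5·2.5143 + 5 = 5.829
Star 2: p = 2.61 mas = 2.61×10^-3″ → d = 1/p = 383.1 pc
Star 2: M = m − 5 log₁₀ d + 5 = 3.01 − 5·2.5834 + 5 = -4.907
ΔM = M_1 − M_2 = 5.829 − (-4.907) = 10.735; smaller M is more luminous → Star 2.
L ratio = 10^(0.4 |ΔM|) = 10^4.294 = 19690

Star 2 is more luminous, by a factor of 19700.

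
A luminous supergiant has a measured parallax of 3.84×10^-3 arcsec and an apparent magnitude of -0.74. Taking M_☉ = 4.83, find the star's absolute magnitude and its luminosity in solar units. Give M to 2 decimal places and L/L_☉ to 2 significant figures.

d = 1/p = 1/3.84×10^-3″ = 260.4 pc
M = m − 5 log₁₀ d + 5 = -0.74 − 5·2.4157 + 5 = -7.818
M − M_☉ = -7.818 − 4.83 = -12.648
L/L_☉ = 10^(−0.4 × -12.648) = 114600

M ≈ -7.82; L/L_☉ ≈ 110000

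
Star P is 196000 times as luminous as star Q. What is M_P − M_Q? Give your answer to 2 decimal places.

M_P − M_Q ≈ -13.23

Pogson: ΔM = −2.5 log₁₀(ratio) = −2.5 log₁₀(196000) = −2.5 × 5.2923 = -13.231
Star P is brighter, so it has the smaller magnitude: the difference is negative.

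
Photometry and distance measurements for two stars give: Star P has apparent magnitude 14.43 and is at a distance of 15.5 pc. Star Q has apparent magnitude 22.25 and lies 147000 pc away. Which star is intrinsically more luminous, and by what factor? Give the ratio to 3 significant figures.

Star Q is more luminous, by a factor of 67000.

Star P: M = m − 5 log₁₀ d + 5 = 14.43 − 5·1.1903 + 5 = 13.478
Star Q: M = m − 5 log₁₀ d + 5 = 22.25 − 5·5.1673 + 5 = 1.413
ΔM = M_P − M_Q = 13.478 − (1.413) = 12.065; smaller M is more luminous → Star Q.
L ratio = 10^(0.4 |ΔM|) = 10^4.826 = 66980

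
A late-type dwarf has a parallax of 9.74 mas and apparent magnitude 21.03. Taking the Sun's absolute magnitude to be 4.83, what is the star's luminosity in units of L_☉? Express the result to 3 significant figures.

L/L_☉ ≈ 3.49×10^-5

d = 1/p = 1000/9.74 mas = 102.7 pc
M = m − 5 log₁₀ d + 5 = 21.03 − 5·2.0114 + 5 = 15.973
M − M_☉ = 15.973 − 4.83 = 11.143
L/L_☉ = 10^(−0.4 × 11.143) = 3.490×10^-5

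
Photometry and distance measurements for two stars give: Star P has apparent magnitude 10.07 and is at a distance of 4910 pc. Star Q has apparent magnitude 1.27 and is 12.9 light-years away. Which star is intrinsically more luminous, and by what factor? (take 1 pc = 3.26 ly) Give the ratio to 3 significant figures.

Star P: M = m − 5 log₁₀ d + 5 = 10.07 − 5·3.6911 + 5 = -3.385
Star Q: d = 12.9 ly / 3.26 = 3.957 pc
Star Q: M = m − 5 log₁₀ d + 5 = 1.27 − 5·0.5974 + 5 = 3.283
ΔM = M_P − M_Q = -3.385 − (3.283) = -6.669; smaller M is more luminous → Star P.
L ratio = 10^(0.4 |ΔM|) = 10^2.667 = 465.0

Star P is more luminous, by a factor of 465.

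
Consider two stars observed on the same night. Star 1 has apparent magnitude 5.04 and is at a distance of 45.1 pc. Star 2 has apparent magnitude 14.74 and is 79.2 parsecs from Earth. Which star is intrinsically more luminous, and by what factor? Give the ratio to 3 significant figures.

Star 1 is more luminous, by a factor of 2460.

Star 1: M = m − 5 log₁₀ d + 5 = 5.04 − 5·1.6542 + 5 = 1.769
Star 2: M = m − 5 log₁₀ d + 5 = 14.74 − 5·1.8987 + 5 = 10.246
ΔM = M_1 − M_2 = 1.769 − (10.246) = -8.477; smaller M is more luminous → Star 1.
L ratio = 10^(0.4 |ΔM|) = 10^3.391 = 2460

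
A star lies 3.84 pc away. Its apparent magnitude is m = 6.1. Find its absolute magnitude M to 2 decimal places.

M ≈ 8.18

5 log₁₀(d/10 pc) = 5 log₁₀(3.840) − 5 = -2.078
M = m − 5 log₁₀(d/10) = 6.1 + 2.078 = 8.178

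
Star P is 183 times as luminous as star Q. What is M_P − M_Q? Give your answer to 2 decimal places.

M_P − M_Q ≈ -5.66

Pogson: ΔM = −2.5 log₁₀(ratio) = −2.5 log₁₀(183) = −2.5 × 2.2625 = -5.656
Star P is brighter, so it has the smaller magnitude: the difference is negative.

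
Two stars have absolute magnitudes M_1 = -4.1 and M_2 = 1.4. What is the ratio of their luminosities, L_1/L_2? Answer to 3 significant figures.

ΔM = M_1 − M_2 = -5.5
L_1/L_2 = 10^(−0.4 ΔM) = 10^2.200 = 158.5

L_1/L_2 ≈ 158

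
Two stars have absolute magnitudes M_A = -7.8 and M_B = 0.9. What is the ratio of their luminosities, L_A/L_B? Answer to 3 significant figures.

ΔM = M_A − M_B = -8.7
L_A/L_B = 10^(−0.4 ΔM) = 10^3.480 = 3020

L_A/L_B ≈ 3020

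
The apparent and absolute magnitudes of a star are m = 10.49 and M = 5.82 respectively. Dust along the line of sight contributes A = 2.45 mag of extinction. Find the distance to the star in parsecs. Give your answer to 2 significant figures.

d ≈ 28 pc

m − M = 5 log₁₀(d/10 pc) + A  ⇒  10.49 − (5.82) − 2.45 = 5 log₁₀(d/10)
2.220 = 5 log₁₀(d/10)
log₁₀ d = (m − M − A)/5 + 1 = 1.4440
d = 10^1.4440 = 27.80 pc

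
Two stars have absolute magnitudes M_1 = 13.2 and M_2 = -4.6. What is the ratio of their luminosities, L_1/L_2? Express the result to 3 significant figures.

L_1/L_2 ≈ 7.59×10^-8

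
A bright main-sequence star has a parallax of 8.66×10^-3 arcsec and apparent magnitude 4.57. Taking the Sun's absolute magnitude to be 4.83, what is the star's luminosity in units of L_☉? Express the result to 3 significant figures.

L/L_☉ ≈ 169

d = 1/p = 1/8.66×10^-3″ = 115.5 pc
M = m − 5 log₁₀ d + 5 = 4.57 − 5·2.0625 + 5 = -0.742
M − M_☉ = -0.742 − 4.83 = -5.572
L/L_☉ = 10^(−0.4 × -5.572) = 169.4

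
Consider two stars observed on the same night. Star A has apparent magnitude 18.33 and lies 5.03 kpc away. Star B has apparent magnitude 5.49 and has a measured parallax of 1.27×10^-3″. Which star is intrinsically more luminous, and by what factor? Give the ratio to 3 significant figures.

Star B is more luminous, by a factor of 3350.

Star A: d = 5.03 kpc = 5030 pc
Star A: M = m − 5 log₁₀ d + 5 = 18.33 − 5·3.7016 + 5 = 4.822
Star B: d = 1/p = 1/1.27×10^-3″ = 787.4 pc
Star B: M = m − 5 log₁₀ d + 5 = 5.49 − 5·2.8962 + 5 = -3.991
ΔM = M_A − M_B = 4.822 − (-3.991) = 8.813; smaller M is more luminous → Star B.
L ratio = 10^(0.4 |ΔM|) = 10^3.525 = 3352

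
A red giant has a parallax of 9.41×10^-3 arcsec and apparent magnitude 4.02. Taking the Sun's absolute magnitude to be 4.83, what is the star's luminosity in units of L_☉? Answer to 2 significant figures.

d = 1/p = 1/9.41×10^-3″ = 106.3 pc
M = m − 5 log₁₀ d + 5 = 4.02 − 5·2.0264 + 5 = -1.112
M − M_☉ = -1.112 − 4.83 = -5.942
L/L_☉ = 10^(−0.4 × -5.942) = 238.1

L/L_☉ ≈ 240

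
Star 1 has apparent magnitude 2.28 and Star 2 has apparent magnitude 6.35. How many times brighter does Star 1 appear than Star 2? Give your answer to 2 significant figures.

Magnitude difference = -4.07
Flux ratio = 10^(−0.4 Δm) = 10^(−0.4 × -4.07) = 10^1.628 = 42.46

42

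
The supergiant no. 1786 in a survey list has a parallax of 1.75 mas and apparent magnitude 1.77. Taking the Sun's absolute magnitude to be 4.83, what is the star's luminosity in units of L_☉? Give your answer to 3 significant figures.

L/L_☉ ≈ 54700

d = 1/p = 1000/1.75 mas = 571.4 pc
M = m − 5 log₁₀ d + 5 = 1.77 − 5·2.7570 + 5 = -7.015
M − M_☉ = -7.015 − 4.83 = -11.845
L/L_☉ = 10^(−0.4 × -11.845) = 54690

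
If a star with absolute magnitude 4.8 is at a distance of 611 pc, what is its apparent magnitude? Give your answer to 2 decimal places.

m ≈ 13.73

m = M + 5 log₁₀ d − 5 = 4.8 + 5·2.7860 − 5 = 13.730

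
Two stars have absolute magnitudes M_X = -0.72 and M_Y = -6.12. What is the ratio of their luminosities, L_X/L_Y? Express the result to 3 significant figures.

ΔM = M_X − M_Y = 5.40
L_X/L_Y = 10^(−0.4 ΔM) = 10^-2.160 = 6.918×10^-3

L_X/L_Y ≈ 6.92×10^-3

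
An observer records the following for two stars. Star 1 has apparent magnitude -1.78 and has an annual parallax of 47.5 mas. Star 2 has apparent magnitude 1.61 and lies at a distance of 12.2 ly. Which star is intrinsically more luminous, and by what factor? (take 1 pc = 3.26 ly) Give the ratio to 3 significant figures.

Star 1 is more luminous, by a factor of 718.

Star 1: p = 47.5 mas = 0.0475″ → d = 1/p = 21.05 pc
Star 1: M = m − 5 log₁₀ d + 5 = -1.78 − 5·1.3233 + 5 = -3.397
Star 2: d = 12.2 ly / 3.26 = 3.742 pc
Star 2: M = m − 5 log₁₀ d + 5 = 1.61 − 5·0.5731 + 5 = 3.744
ΔM = M_1 − M_2 = -3.397 − (3.744) = -7.141; smaller M is more luminous → Star 1.
L ratio = 10^(0.4 |ΔM|) = 10^2.856 = 718.3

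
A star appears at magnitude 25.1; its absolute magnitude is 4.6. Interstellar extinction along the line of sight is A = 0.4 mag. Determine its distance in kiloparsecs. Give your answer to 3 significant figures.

d ≈ 105 kpc

m − M = 5 log₁₀(d/10 pc) + A  ⇒  25.1 − (4.6) − 0.4 = 5 log₁₀(d/10)
20.100 = 5 log₁₀(d/10)
log₁₀ d = (m − M − A)/5 + 1 = 5.0200
d = 10^5.0200 = 104700 pc
= 104.7 kpc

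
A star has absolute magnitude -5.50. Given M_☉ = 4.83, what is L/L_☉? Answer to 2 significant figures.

L/L_☉ ≈ 14000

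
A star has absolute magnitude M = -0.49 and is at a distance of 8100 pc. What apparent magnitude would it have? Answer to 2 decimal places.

m ≈ 14.05

m = M + 5 log₁₀ d − 5 = -0.49 + 5·3.9085 − 5 = 14.052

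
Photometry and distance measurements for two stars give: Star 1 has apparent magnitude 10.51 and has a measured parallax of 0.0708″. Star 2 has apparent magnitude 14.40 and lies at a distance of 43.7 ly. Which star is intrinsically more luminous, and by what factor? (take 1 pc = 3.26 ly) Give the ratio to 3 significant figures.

Star 1: d = 1/p = 1/0.0708″ = 14.12 pc
Star 1: M = m − 5 log₁₀ d + 5 = 10.51 − 5·1.1500 + 5 = 9.760
Star 2: d = 43.7 ly / 3.26 = 13.40 pc
Star 2: M = m − 5 log₁₀ d + 5 = 14.40 − 5·1.1273 + 5 = 13.764
ΔM = M_1 − M_2 = 9.760 − (13.764) = -4.004; smaller M is more luminous → Star 1.
L ratio = 10^(0.4 |ΔM|) = 10^1.601 = 39.94

Star 1 is more luminous, by a factor of 39.9.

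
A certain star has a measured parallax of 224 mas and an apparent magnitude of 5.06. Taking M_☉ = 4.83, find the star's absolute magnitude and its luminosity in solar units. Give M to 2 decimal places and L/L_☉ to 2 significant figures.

d = 1/p = 1000/224 mas = 4.464 pc
M = m − 5 log₁₀ d + 5 = 5.06 − 5·0.6498 + 5 = 6.811
M − M_☉ = 6.811 − 4.83 = 1.981
L/L_☉ = 10^(−0.4 × 1.981) = 0.1613

M ≈ 6.81; L/L_☉ ≈ 0.16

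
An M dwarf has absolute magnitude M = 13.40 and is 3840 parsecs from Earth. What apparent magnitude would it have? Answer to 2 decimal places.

m ≈ 26.32

m = M + 5 log₁₀ d − 5 = 13.40 + 5·3.5843 − 5 = 26.322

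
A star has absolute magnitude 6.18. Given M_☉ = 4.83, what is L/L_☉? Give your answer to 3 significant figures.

L/L_☉ ≈ 0.288

M − M_☉ = 6.18 − 4.83 = 1.350
L/L_☉ = 10^(−0.4 (M − M_☉)) = 10^-0.540 = 0.2884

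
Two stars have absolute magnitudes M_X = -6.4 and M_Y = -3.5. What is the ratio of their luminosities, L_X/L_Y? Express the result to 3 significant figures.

L_X/L_Y ≈ 14.5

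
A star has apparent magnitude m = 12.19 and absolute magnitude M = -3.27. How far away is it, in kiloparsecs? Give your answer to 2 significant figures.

d ≈ 12 kpc

μ = m − M = 15.460
m − M = 5 log₁₀ d − 5
log₁₀ d = (m − M)/5 + 1 = 4.0920
d = 10^4.0920 = 12360 pc
= 12.36 kpc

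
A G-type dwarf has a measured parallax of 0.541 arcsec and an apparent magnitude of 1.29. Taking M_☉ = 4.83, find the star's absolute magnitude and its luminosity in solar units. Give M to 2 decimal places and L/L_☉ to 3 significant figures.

M ≈ 4.96; L/L_☉ ≈ 0.890

d = 1/p = 1/0.541″ = 1.848 pc
M = m − 5 log₁₀ d + 5 = 1.29 − 5·0.2668 + 5 = 4.956
M − M_☉ = 4.956 − 4.83 = 0.126
L/L_☉ = 10^(−0.4 × 0.126) = 0.8904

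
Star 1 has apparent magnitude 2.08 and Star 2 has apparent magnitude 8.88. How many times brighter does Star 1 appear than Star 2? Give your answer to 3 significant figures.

Magnitude difference = -6.80
Flux ratio = 10^(−0.4 Δm) = 10^(−0.4 × -6.80) = 10^2.720 = 524.8

525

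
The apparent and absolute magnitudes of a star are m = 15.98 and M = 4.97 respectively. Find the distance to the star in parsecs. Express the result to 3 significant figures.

μ = m − M = 11.010
m − M = 5 log₁₀ d − 5
log₁₀ d = (m − M)/5 + 1 = 3.2020
d = 10^3.2020 = 1592 pc

d ≈ 1590 pc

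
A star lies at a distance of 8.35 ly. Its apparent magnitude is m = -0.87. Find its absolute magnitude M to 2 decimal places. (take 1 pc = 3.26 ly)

M ≈ 2.09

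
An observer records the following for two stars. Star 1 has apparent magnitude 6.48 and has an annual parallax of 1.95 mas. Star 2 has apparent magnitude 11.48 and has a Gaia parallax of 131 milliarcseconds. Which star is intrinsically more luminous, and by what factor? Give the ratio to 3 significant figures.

Star 1 is more luminous, by a factor of 451000.

Star 1: p = 1.95 mas = 1.95×10^-3″ → d = 1/p = 512.8 pc
Star 1: M = m − 5 log₁₀ d + 5 = 6.48 − 5·2.7100 + 5 = -2.070
Star 2: p = 131 mas = 0.131″ → d = 1/p = 7.634 pc
Star 2: M = m − 5 log₁₀ d + 5 = 11.48 − 5·0.8827 + 5 = 12.066
ΔM = M_1 − M_2 = -2.070 − (12.066) = -14.136; smaller M is more luminous → Star 1.
L ratio = 10^(0.4 |ΔM|) = 10^5.654 = 451300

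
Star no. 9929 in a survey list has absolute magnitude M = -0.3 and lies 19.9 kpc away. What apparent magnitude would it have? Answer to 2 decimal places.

m ≈ 16.19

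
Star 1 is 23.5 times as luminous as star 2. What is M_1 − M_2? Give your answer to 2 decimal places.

Pogson: ΔM = −2.5 log₁₀(ratio) = −2.5 log₁₀(23.5) = −2.5 × 1.3711 = -3.428
Star 1 is brighter, so it has the smaller magnitude: the difference is negative.

M_1 − M_2 ≈ -3.43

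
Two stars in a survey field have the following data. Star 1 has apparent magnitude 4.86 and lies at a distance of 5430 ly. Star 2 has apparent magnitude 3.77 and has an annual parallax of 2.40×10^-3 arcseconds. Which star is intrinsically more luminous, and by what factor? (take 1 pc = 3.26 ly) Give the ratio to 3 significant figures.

Star 1 is more luminous, by a factor of 5.86.

Star 1: d = 5430 ly / 3.26 = 1666 pc
Star 1: M = m − 5 log₁₀ d + 5 = 4.86 − 5·3.2216 + 5 = -6.248
Star 2: d = 1/p = 1/2.40×10^-3″ = 416.7 pc
Star 2: M = m − 5 log₁₀ d + 5 = 3.77 − 5·2.6198 + 5 = -4.329
ΔM = M_1 − M_2 = -6.248 − (-4.329) = -1.919; smaller M is more luminous → Star 1.
L ratio = 10^(0.4 |ΔM|) = 10^0.768 = 5.856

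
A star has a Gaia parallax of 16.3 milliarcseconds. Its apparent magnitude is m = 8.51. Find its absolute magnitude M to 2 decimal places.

M ≈ 4.57

p = 16.3 mas = 0.0163″ → d = 1/p = 61.35 pc
5 log₁₀(d/10 pc) = 5 log₁₀(61.35) − 5 = 3.939
M = m − 5 log₁₀(d/10) = 8.51 − 3.939 = 4.571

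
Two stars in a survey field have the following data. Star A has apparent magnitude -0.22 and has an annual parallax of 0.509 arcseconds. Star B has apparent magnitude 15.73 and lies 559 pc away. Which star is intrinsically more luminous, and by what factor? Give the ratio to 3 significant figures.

Star A is more luminous, by a factor of 29.6.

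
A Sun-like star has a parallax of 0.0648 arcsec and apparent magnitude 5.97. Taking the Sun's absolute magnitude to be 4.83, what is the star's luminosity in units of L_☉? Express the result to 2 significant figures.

d = 1/p = 1/0.0648″ = 15.43 pc
M = m − 5 log₁₀ d + 5 = 5.97 − 5·1.1884 + 5 = 5.028
M − M_☉ = 5.028 − 4.83 = 0.198
L/L_☉ = 10^(−0.4 × 0.198) = 0.8334

L/L_☉ ≈ 0.83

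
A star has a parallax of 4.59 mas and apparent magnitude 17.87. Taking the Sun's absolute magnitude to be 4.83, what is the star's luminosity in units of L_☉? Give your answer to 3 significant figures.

d = 1/p = 1000/4.59 mas = 217.9 pc
M = m − 5 log₁₀ d + 5 = 17.87 − 5·2.3382 + 5 = 11.179
M − M_☉ = 11.179 − 4.83 = 6.349
L/L_☉ = 10^(−0.4 × 6.349) = 2.887×10^-3

L/L_☉ ≈ 2.89×10^-3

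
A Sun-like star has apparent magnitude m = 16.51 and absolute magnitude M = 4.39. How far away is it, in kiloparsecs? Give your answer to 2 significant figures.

d ≈ 2.7 kpc

μ = m − M = 12.120
m − M = 5 log₁₀ d − 5
log₁₀ d = (m − M)/5 + 1 = 3.4240
d = 10^3.4240 = 2655 pc
= 2.655 kpc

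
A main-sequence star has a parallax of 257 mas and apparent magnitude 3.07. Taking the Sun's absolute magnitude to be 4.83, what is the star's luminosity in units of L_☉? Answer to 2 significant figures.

d = 1/p = 1000/257 mas = 3.891 pc
M = m − 5 log₁₀ d + 5 = 3.07 − 5·0.5901 + 5 = 5.120
M − M_☉ = 5.120 − 4.83 = 0.290
L/L_☉ = 10^(−0.4 × 0.290) = 0.7658

L/L_☉ ≈ 0.77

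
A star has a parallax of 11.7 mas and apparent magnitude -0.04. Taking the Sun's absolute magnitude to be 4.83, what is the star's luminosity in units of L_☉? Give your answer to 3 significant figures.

L/L_☉ ≈ 6480

d = 1/p = 1000/11.7 mas = 85.47 pc
M = m − 5 log₁₀ d + 5 = -0.04 − 5·1.9318 + 5 = -4.699
M − M_☉ = -4.699 − 4.83 = -9.529
L/L_☉ = 10^(−0.4 × -9.529) = 6481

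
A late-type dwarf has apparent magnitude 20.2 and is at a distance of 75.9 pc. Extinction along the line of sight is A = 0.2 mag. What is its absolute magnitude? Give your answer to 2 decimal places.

M ≈ 15.60

5 log₁₀(d/10 pc) = 5 log₁₀(75.90) − 5 = 4.401
M = m − 5 log₁₀(d/10) − A = 20.2 − 4.401 − 0.2 = 15.599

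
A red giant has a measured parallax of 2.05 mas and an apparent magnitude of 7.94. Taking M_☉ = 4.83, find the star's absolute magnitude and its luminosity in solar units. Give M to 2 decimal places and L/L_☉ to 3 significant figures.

d = 1/p = 1000/2.05 mas = 487.8 pc
M = m − 5 log₁₀ d + 5 = 7.94 − 5·2.6882 + 5 = -0.501
M − M_☉ = -0.501 − 4.83 = -5.331
L/L_☉ = 10^(−0.4 × -5.331) = 135.7

M ≈ -0.50; L/L_☉ ≈ 136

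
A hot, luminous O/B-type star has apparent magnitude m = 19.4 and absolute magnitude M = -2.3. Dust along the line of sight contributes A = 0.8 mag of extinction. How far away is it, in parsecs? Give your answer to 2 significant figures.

m − M = 5 log₁₀(d/10 pc) + A  ⇒  19.4 − (-2.3) − 0.8 = 5 log₁₀(d/10)
20.900 = 5 log₁₀(d/10)
log₁₀ d = (m − M − A)/5 + 1 = 5.1800
d = 10^5.1800 = 151400 pc

d ≈ 150000 pc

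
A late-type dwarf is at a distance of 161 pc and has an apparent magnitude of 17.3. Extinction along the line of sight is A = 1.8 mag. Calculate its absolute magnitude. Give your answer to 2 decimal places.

M ≈ 9.47

5 log₁₀(d/10 pc) = 5 log₁₀(161.0) − 5 = 6.034
M = m − 5 log₁₀(d/10) − A = 17.3 − 6.034 − 1.8 = 9.466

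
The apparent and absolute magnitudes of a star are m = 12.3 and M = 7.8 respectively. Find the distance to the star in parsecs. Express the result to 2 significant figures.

Distance modulus: m − M = 12.3 − (7.8) = 4.500
m − M = 5 log₁₀ d − 5
log₁₀ d = (m − M)/5 + 1 = 1.9000
d = 10^1.9000 = 79.43 pc

d ≈ 79 pc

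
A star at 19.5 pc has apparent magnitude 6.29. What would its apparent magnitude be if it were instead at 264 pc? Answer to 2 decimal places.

m ≈ 11.95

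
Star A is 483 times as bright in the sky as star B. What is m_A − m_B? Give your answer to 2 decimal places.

Pogson: Δm = −2.5 log₁₀(ratio) = −2.5 log₁₀(483) = −2.5 × 2.6839 = -6.710
Star A is brighter, so it has the smaller magnitude: the difference is negative.

m_A − m_B ≈ -6.71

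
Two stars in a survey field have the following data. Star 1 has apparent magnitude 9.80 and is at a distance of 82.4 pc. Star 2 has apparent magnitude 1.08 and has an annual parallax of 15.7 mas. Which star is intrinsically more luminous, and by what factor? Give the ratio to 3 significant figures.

Star 1: M = m − 5 log₁₀ d + 5 = 9.80 − 5·1.9159 + 5 = 5.220
Star 2: p = 15.7 mas = 0.0157″ → d = 1/p = 63.69 pc
Star 2: M = m − 5 log₁₀ d + 5 = 1.08 − 5·1.8041 + 5 = -2.941
ΔM = M_1 − M_2 = 5.220 − (-2.941) = 8.161; smaller M is more luminous → Star 2.
L ratio = 10^(0.4 |ΔM|) = 10^3.264 = 1838

Star 2 is more luminous, by a factor of 1840.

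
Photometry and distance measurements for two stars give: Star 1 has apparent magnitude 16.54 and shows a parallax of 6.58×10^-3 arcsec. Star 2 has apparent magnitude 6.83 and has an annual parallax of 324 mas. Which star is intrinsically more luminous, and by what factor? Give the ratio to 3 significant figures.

Star 2 is more luminous, by a factor of 3.16.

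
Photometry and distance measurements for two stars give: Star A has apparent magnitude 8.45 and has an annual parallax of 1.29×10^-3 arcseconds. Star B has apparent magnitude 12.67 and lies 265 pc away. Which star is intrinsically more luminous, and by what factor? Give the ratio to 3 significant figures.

Star A: d = 1/p = 1/1.29×10^-3″ = 775.2 pc
Star A: M = m − 5 log₁₀ d + 5 = 8.45 − 5·2.8894 + 5 = -0.997
Star B: M = m − 5 log₁₀ d + 5 = 12.67 − 5·2.4232 + 5 = 5.554
ΔM = M_A − M_B = -0.997 − (5.554) = -6.551; smaller M is more luminous → Star A.
L ratio = 10^(0.4 |ΔM|) = 10^2.620 = 417.2

Star A is more luminous, by a factor of 417.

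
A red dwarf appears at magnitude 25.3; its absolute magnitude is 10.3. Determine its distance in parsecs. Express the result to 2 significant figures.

Distance modulus: m − M = 25.3 − (10.3) = 15.000
m − M = 5 log₁₀ d − 5
log₁₀ d = (m − M)/5 + 1 = 4.0000
d = 10^4.0000 = 10000 pc

d ≈ 10000 pc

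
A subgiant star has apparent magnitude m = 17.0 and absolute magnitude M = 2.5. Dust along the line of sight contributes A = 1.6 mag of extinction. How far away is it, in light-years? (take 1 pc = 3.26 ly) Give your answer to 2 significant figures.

d ≈ 12000 ly

m − M = 5 log₁₀(d/10 pc) + A  ⇒  17.0 − (2.5) − 1.6 = 5 log₁₀(d/10)
12.900 = 5 log₁₀(d/10)
log₁₀ d = (m − M − A)/5 + 1 = 3.5800
d = 10^3.5800 = 3802 pc
= 12390 ly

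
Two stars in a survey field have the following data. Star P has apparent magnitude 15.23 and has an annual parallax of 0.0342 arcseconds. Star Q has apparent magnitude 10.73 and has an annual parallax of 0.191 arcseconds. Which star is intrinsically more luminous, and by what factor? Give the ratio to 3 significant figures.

Star P: d = 1/p = 1/0.0342″ = 29.24 pc
Star P: M = m − 5 log₁₀ d + 5 = 15.23 − 5·1.4660 + 5 = 12.900
Star Q: d = 1/p = 1/0.191″ = 5.236 pc
Star Q: M = m − 5 log₁₀ d + 5 = 10.73 − 5·0.7190 + 5 = 12.135
ΔM = M_P − M_Q = 12.900 − (12.135) = 0.765; smaller M is more luminous → Star Q.
L ratio = 10^(0.4 |ΔM|) = 10^0.306 = 2.023

Star Q is more luminous, by a factor of 2.02.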